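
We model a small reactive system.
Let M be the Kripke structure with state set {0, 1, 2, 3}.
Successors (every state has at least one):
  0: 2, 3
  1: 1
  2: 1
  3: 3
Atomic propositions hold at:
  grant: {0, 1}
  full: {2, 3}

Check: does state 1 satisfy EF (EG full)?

No

EG full: greatest fixpoint, start Z0 = {2, 3}, keep only states in Sat with some successor in Z. Z1 = {3}; fixed.
Sat(EG full) = {3}
EF (EG full): least fixpoint, start Z0 = {3}, add states with some successor in Z. Z1 = {0, 3}; fixed.
Sat(EF (EG full)) = {0, 3}
1 ∉ Sat(EF (EG full)) = {0, 3}, so the formula does not hold at 1.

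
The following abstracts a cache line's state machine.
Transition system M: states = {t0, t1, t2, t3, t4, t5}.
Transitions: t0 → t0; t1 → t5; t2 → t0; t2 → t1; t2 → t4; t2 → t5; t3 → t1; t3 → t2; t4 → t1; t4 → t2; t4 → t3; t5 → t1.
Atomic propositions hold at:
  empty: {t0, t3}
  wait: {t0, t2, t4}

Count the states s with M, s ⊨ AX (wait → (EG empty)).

3

EG empty: greatest fixpoint, start Z0 = {t0, t3}, keep only states in Sat with some successor in Z. Z1 = {t0}; fixed.
Sat(EG empty) = {t0}
Sat(wait → (EG empty)) = {t0, t1, t3, t5}
Sat(AX (wait → (EG empty))) = {s : every successor in {t0, t1, t3, t5}} = {t0, t1, t5}
|Sat(AX (wait → (EG empty)))| = |{t0, t1, t5}| = 3.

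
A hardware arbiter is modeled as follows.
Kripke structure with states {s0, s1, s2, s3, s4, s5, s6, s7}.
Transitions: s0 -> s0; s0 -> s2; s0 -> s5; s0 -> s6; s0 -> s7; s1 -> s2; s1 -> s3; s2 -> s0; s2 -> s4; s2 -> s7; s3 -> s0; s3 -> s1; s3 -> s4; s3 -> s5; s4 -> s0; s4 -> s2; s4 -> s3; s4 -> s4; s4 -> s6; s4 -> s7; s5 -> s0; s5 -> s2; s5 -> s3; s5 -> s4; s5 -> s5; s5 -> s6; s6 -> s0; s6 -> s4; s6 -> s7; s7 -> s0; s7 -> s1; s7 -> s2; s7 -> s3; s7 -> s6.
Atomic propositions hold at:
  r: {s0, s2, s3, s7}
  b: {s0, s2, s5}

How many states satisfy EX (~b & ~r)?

7

Sat(~b) = {s1, s3, s4, s6, s7}
Sat(~r) = {s1, s4, s5, s6}
Sat(~b & ~r) = {s1, s4, s6}
Sat(EX (~b & ~r)) = {s : some successor in {s1, s4, s6}} = {s0, s2, s3, s4, s5, s6, s7}
|Sat(EX (~b & ~r))| = |{s0, s2, s3, s4, s5, s6, s7}| = 7.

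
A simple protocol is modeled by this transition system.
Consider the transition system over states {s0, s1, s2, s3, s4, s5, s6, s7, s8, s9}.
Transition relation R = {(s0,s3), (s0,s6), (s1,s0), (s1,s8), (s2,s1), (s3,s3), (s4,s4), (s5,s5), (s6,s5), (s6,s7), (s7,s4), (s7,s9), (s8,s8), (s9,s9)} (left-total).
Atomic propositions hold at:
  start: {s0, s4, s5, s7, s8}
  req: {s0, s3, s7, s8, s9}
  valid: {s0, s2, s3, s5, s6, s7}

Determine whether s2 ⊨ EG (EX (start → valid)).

Yes

Sat(start → valid) = {s0, s1, s2, s3, s5, s6, s7, s9}
Sat(EX (start → valid)) = {s : some successor in {s0, s1, s2, s3, s5, s6, s7, s9}} = {s0, s1, s2, s3, s5, s6, s7, s9}
EG (EX (start → valid)): greatest fixpoint, start Z0 = {s0, s1, s2, s3, s5, s6, s7, s9}, keep only states in Sat with some successor in Z. Already a fixed point.
Sat(EG (EX (start → valid))) = {s0, s1, s2, s3, s5, s6, s7, s9}
s2 ∈ Sat(EG (EX (start → valid))) = {s0, s1, s2, s3, s5, s6, s7, s9}, so the formula holds at s2.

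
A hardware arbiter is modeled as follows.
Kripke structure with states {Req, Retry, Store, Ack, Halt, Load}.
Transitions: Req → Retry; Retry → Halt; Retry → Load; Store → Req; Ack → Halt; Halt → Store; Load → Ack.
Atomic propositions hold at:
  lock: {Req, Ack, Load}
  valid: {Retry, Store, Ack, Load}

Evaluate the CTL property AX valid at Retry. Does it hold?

No

Sat(AX valid) = {s : every successor in {Retry, Store, Ack, Load}} = {Req, Halt, Load}
Retry ∉ Sat(AX valid) = {Req, Halt, Load}, so the formula does not hold at Retry.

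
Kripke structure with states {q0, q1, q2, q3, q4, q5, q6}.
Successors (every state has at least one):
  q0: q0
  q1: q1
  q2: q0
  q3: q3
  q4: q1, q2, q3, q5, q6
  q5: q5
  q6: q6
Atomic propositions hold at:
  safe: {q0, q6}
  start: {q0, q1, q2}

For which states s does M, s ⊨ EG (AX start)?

{q0, q1, q2}

Sat(AX start) = {s : every successor in {q0, q1, q2}} = {q0, q1, q2}
EG (AX start): greatest fixpoint, start Z0 = {q0, q1, q2}, keep only states in Sat with some successor in Z. Already a fixed point.
Sat(EG (AX start)) = {q0, q1, q2}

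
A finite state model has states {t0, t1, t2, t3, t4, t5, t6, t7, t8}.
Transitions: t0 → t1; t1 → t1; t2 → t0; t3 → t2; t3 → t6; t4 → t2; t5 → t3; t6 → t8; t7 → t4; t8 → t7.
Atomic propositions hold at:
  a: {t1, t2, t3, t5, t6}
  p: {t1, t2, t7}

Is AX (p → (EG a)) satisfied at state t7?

Yes

EG a: greatest fixpoint, start Z0 = {t1, t2, t3, t5, t6}, keep only states in Sat with some successor in Z. Z1 = {t1, t3, t5}; Z2 = {t1, t5}; Z3 = {t1}; fixed.
Sat(EG a) = {t1}
Sat(p → (EG a)) = {t0, t1, t3, t4, t5, t6, t8}
Sat(AX (p → (EG a))) = {s : every successor in {t0, t1, t3, t4, t5, t6, t8}} = {t0, t1, t2, t5, t6, t7}
t7 ∈ Sat(AX (p → (EG a))) = {t0, t1, t2, t5, t6, t7}, so the formula holds at t7.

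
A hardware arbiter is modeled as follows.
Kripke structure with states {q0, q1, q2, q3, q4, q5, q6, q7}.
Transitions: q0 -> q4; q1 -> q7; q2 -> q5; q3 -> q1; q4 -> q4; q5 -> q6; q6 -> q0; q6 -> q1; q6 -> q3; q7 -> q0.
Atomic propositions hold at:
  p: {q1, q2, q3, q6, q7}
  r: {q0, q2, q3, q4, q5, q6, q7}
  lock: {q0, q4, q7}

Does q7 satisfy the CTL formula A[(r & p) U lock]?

Sat(r & p) = {q2, q3, q6, q7}
A[(r & p) U lock]: least fixpoint, start Z0 = Sat(lock) = {q0, q4, q7}, add states in Sat(r & p) with every successor in Z. Already a fixed point.
Sat(A[(r & p) U lock]) = {q0, q4, q7}
q7 ∈ Sat(A[(r & p) U lock]) = {q0, q4, q7}, so the formula holds at q7.

Yes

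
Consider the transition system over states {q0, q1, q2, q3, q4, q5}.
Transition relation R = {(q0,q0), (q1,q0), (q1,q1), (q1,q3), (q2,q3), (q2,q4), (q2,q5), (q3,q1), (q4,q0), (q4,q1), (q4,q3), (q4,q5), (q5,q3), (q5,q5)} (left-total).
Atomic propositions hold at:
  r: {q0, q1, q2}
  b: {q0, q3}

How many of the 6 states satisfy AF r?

AF r: least fixpoint, start Z0 = {q0, q1, q2}, add states with every successor in Z. Z1 = {q0, q1, q2, q3}; fixed.
Sat(AF r) = {q0, q1, q2, q3}
|Sat(AF r)| = |{q0, q1, q2, q3}| = 4.

4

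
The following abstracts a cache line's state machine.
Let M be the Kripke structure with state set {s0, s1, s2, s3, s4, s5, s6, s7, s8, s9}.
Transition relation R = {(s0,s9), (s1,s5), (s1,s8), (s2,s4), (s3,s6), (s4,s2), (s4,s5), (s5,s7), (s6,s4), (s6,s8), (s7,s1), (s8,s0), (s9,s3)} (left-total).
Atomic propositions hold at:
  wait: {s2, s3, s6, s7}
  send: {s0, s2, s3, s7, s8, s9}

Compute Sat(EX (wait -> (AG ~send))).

Sat(~send) = {s1, s4, s5, s6}
AG ~send: greatest fixpoint, start Z0 = {s1, s4, s5, s6}, keep only states in Sat with every successor in Z. Z1 = ∅; fixed.
Sat(AG ~send) = ∅
Sat(wait -> (AG ~send)) = {s0, s1, s4, s5, s8, s9}
Sat(EX (wait -> (AG ~send))) = {s : some successor in {s0, s1, s4, s5, s8, s9}} = {s0, s1, s2, s4, s6, s7, s8}

{s0, s1, s2, s4, s6, s7, s8}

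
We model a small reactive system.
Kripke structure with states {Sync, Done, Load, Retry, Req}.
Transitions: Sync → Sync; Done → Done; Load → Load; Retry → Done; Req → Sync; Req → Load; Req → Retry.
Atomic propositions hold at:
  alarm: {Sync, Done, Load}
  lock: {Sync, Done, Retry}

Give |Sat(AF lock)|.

3

AF lock: least fixpoint, start Z0 = {Sync, Done, Retry}, add states with every successor in Z. Already a fixed point.
Sat(AF lock) = {Sync, Done, Retry}
|Sat(AF lock)| = |{Sync, Done, Retry}| = 3.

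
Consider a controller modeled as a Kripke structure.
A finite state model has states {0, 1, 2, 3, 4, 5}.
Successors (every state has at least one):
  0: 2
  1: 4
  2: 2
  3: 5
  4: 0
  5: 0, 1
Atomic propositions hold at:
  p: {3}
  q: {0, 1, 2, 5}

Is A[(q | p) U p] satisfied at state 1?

No

Sat(q | p) = {0, 1, 2, 3, 5}
A[(q | p) U p]: least fixpoint, start Z0 = Sat(p) = {3}, add states in Sat(q | p) with every successor in Z. Already a fixed point.
Sat(A[(q | p) U p]) = {3}
1 ∉ Sat(A[(q | p) U p]) = {3}, so the formula does not hold at 1.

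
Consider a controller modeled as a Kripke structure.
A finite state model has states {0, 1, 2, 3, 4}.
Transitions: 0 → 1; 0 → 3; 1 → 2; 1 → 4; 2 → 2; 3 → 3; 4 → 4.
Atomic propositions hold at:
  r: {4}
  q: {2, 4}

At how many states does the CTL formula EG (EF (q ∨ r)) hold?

4

Sat(q ∨ r) = {2, 4}
EF (q ∨ r): least fixpoint, start Z0 = {2, 4}, add states with some successor in Z. Z1 = {1, 2, 4}; Z2 = {0, 1, 2, 4}; fixed.
Sat(EF (q ∨ r)) = {0, 1, 2, 4}
EG (EF (q ∨ r)): greatest fixpoint, start Z0 = {0, 1, 2, 4}, keep only states in Sat with some successor in Z. Already a fixed point.
Sat(EG (EF (q ∨ r))) = {0, 1, 2, 4}
|Sat(EG (EF (q ∨ r)))| = |{0, 1, 2, 4}| = 4.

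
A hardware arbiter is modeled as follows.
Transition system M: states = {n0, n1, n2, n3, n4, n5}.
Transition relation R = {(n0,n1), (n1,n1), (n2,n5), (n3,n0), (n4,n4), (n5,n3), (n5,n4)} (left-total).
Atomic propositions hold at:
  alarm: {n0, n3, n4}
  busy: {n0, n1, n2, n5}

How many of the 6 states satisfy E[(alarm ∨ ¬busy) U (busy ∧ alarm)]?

Sat(¬busy) = {n3, n4}
Sat(alarm ∨ ¬busy) = {n0, n3, n4}
Sat(busy ∧ alarm) = {n0}
E[(alarm ∨ ¬busy) U (busy ∧ alarm)]: least fixpoint, start Z0 = Sat((busy ∧ alarm)) = {n0}, add states in Sat(alarm ∨ ¬busy) with some successor in Z. Z1 = {n0, n3}; fixed.
Sat(E[(alarm ∨ ¬busy) U (busy ∧ alarm)]) = {n0, n3}
|Sat(E[(alarm ∨ ¬busy) U (busy ∧ alarm)])| = |{n0, n3}| = 2.

2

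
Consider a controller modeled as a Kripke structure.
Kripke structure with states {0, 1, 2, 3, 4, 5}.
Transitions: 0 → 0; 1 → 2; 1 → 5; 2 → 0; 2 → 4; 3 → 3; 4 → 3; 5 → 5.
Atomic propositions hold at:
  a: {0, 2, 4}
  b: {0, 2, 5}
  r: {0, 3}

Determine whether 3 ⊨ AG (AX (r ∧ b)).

No

Sat(r ∧ b) = {0}
Sat(AX (r ∧ b)) = {s : every successor in {0}} = {0}
AG (AX (r ∧ b)): greatest fixpoint, start Z0 = {0}, keep only states in Sat with every successor in Z. Already a fixed point.
Sat(AG (AX (r ∧ b))) = {0}
3 ∉ Sat(AG (AX (r ∧ b))) = {0}, so the formula does not hold at 3.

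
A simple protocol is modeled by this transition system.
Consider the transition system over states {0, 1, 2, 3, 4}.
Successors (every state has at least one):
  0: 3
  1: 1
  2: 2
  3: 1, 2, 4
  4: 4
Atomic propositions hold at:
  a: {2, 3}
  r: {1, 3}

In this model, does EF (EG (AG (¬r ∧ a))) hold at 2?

Yes

Sat(¬r) = {0, 2, 4}
Sat(¬r ∧ a) = {2}
AG (¬r ∧ a): greatest fixpoint, start Z0 = {2}, keep only states in Sat with every successor in Z. Already a fixed point.
Sat(AG (¬r ∧ a)) = {2}
EG (AG (¬r ∧ a)): greatest fixpoint, start Z0 = {2}, keep only states in Sat with some successor in Z. Already a fixed point.
Sat(EG (AG (¬r ∧ a))) = {2}
EF (EG (AG (¬r ∧ a))): least fixpoint, start Z0 = {2}, add states with some successor in Z. Z1 = {2, 3}; Z2 = {0, 2, 3}; fixed.
Sat(EF (EG (AG (¬r ∧ a)))) = {0, 2, 3}
2 ∈ Sat(EF (EG (AG (¬r ∧ a)))) = {0, 2, 3}, so the formula holds at 2.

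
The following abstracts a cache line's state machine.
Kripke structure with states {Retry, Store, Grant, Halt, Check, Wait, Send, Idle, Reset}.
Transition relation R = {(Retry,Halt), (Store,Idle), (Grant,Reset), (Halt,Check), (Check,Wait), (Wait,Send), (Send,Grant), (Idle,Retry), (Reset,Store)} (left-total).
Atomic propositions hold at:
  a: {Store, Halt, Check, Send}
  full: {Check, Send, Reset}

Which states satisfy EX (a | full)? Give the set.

Sat(a | full) = {Store, Halt, Check, Send, Reset}
Sat(EX (a | full)) = {s : some successor in {Store, Halt, Check, Send, Reset}} = {Retry, Grant, Halt, Wait, Reset}

{Retry, Grant, Halt, Wait, Reset}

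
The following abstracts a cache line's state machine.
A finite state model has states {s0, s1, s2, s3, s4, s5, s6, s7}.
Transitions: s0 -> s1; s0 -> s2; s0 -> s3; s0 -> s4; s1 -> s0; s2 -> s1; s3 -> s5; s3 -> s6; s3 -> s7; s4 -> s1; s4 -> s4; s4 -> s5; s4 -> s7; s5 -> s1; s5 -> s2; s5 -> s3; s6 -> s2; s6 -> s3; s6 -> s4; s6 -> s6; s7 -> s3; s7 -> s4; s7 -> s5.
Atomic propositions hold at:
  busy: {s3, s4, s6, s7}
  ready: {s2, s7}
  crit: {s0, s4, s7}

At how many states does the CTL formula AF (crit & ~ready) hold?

4

Sat(~ready) = {s0, s1, s3, s4, s5, s6}
Sat(crit & ~ready) = {s0, s4}
AF (crit & ~ready): least fixpoint, start Z0 = {s0, s4}, add states with every successor in Z. Z1 = {s0, s1, s4}; Z2 = {s0, s1, s2, s4}; fixed.
Sat(AF (crit & ~ready)) = {s0, s1, s2, s4}
|Sat(AF (crit & ~ready))| = |{s0, s1, s2, s4}| = 4.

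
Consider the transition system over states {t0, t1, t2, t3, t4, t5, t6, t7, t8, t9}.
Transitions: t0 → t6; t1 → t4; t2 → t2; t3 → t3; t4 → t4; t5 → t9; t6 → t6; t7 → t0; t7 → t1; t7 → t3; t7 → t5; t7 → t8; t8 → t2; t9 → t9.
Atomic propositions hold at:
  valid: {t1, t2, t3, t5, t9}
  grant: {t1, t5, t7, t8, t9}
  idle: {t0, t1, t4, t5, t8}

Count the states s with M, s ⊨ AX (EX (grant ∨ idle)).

4

Sat(grant ∨ idle) = {t0, t1, t4, t5, t7, t8, t9}
Sat(EX (grant ∨ idle)) = {s : some successor in {t0, t1, t4, t5, t7, t8, t9}} = {t1, t4, t5, t7, t9}
Sat(AX (EX (grant ∨ idle))) = {s : every successor in {t1, t4, t5, t7, t9}} = {t1, t4, t5, t9}
|Sat(AX (EX (grant ∨ idle)))| = |{t1, t4, t5, t9}| = 4.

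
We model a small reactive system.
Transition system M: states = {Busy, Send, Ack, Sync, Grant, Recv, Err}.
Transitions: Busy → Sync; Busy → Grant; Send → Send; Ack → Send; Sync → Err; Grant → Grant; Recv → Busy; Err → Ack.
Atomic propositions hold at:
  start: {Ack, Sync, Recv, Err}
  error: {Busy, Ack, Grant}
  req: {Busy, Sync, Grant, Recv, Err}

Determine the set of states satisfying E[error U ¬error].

Sat(¬error) = {Send, Sync, Recv, Err}
E[error U ¬error]: least fixpoint, start Z0 = Sat(¬error) = {Send, Sync, Recv, Err}, add states in Sat(error) with some successor in Z. Z1 = {Busy, Send, Ack, Sync, Recv, Err}; fixed.
Sat(E[error U ¬error]) = {Busy, Send, Ack, Sync, Recv, Err}

{Busy, Send, Ack, Sync, Recv, Err}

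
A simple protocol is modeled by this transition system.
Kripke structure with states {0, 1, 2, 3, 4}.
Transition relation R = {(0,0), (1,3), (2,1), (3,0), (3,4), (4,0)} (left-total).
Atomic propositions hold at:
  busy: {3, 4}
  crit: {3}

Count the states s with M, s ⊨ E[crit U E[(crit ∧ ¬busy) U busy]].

2

Sat(¬busy) = {0, 1, 2}
Sat(crit ∧ ¬busy) = ∅
E[(crit ∧ ¬busy) U busy]: least fixpoint, start Z0 = Sat(busy) = {3, 4}, add states in Sat(crit ∧ ¬busy) with some successor in Z. Already a fixed point.
Sat(E[(crit ∧ ¬busy) U busy]) = {3, 4}
E[crit U E[(crit ∧ ¬busy) U busy]]: least fixpoint, start Z0 = Sat(E[(crit ∧ ¬busy) U busy]) = {3, 4}, add states in Sat(crit) with some successor in Z. Already a fixed point.
Sat(E[crit U E[(crit ∧ ¬busy) U busy]]) = {3, 4}
|Sat(E[crit U E[(crit ∧ ¬busy) U busy]])| = |{3, 4}| = 2.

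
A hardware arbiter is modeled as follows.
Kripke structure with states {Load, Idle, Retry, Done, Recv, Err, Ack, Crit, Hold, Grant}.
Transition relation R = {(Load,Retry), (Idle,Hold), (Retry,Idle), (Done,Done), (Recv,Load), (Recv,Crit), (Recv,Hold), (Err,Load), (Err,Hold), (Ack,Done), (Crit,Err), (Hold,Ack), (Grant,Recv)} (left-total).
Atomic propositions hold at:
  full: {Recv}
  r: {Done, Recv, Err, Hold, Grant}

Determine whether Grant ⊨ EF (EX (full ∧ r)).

Sat(full ∧ r) = {Recv}
Sat(EX (full ∧ r)) = {s : some successor in {Recv}} = {Grant}
EF (EX (full ∧ r)): least fixpoint, start Z0 = {Grant}, add states with some successor in Z. Already a fixed point.
Sat(EF (EX (full ∧ r))) = {Grant}
Grant ∈ Sat(EF (EX (full ∧ r))) = {Grant}, so the formula holds at Grant.

Yes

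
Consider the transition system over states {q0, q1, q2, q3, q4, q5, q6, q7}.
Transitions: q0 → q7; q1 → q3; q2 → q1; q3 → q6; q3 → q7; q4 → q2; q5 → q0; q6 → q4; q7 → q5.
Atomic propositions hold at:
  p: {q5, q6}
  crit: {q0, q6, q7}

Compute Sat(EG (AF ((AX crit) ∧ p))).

Sat(AX crit) = {s : every successor in {q0, q6, q7}} = {q0, q3, q5}
Sat((AX crit) ∧ p) = {q5}
AF ((AX crit) ∧ p): least fixpoint, start Z0 = {q5}, add states with every successor in Z. Z1 = {q5, q7}; Z2 = {q0, q5, q7}; fixed.
Sat(AF ((AX crit) ∧ p)) = {q0, q5, q7}
EG (AF ((AX crit) ∧ p)): greatest fixpoint, start Z0 = {q0, q5, q7}, keep only states in Sat with some successor in Z. Already a fixed point.
Sat(EG (AF ((AX crit) ∧ p))) = {q0, q5, q7}

{q0, q5, q7}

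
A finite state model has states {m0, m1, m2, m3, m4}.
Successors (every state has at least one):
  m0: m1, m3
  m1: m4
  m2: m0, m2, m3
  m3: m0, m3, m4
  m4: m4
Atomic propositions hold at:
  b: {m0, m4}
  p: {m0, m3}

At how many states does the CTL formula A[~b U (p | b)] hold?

4

Sat(~b) = {m1, m2, m3}
Sat(p | b) = {m0, m3, m4}
A[~b U (p | b)]: least fixpoint, start Z0 = Sat((p | b)) = {m0, m3, m4}, add states in Sat(~b) with every successor in Z. Z1 = {m0, m1, m3, m4}; fixed.
Sat(A[~b U (p | b)]) = {m0, m1, m3, m4}
|Sat(A[~b U (p | b)])| = |{m0, m1, m3, m4}| = 4.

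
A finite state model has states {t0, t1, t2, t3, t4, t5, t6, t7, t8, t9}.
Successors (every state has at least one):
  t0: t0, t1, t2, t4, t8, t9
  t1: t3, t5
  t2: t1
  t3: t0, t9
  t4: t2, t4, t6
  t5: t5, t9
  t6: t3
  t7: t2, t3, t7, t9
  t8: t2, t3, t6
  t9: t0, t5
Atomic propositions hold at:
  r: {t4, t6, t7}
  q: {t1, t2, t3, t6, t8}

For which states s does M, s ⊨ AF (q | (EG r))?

{t1, t2, t3, t4, t6, t7, t8}

EG r: greatest fixpoint, start Z0 = {t4, t6, t7}, keep only states in Sat with some successor in Z. Z1 = {t4, t7}; fixed.
Sat(EG r) = {t4, t7}
Sat(q | (EG r)) = {t1, t2, t3, t4, t6, t7, t8}
AF (q | (EG r)): least fixpoint, start Z0 = {t1, t2, t3, t4, t6, t7, t8}, add states with every successor in Z. Already a fixed point.
Sat(AF (q | (EG r))) = {t1, t2, t3, t4, t6, t7, t8}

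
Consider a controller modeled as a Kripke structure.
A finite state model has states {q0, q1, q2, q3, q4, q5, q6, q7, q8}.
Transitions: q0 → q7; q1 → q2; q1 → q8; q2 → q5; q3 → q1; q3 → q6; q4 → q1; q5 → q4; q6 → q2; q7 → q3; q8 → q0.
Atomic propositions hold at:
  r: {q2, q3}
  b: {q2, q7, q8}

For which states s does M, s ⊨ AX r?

{q6, q7}

Sat(AX r) = {s : every successor in {q2, q3}} = {q6, q7}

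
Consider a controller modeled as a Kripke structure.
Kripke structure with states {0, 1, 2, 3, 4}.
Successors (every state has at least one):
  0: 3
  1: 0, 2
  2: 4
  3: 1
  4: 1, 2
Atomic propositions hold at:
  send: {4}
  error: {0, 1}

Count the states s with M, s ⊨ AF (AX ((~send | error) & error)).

2

Sat(~send) = {0, 1, 2, 3}
Sat(~send | error) = {0, 1, 2, 3}
Sat((~send | error) & error) = {0, 1}
Sat(AX ((~send | error) & error)) = {s : every successor in {0, 1}} = {3}
AF (AX ((~send | error) & error)): least fixpoint, start Z0 = {3}, add states with every successor in Z. Z1 = {0, 3}; fixed.
Sat(AF (AX ((~send | error) & error))) = {0, 3}
|Sat(AF (AX ((~send | error) & error)))| = |{0, 3}| = 2.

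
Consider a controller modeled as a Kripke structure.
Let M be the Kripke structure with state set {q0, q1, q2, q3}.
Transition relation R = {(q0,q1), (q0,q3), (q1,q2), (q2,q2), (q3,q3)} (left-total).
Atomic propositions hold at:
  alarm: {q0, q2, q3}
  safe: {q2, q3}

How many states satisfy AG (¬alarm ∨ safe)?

3

Sat(¬alarm) = {q1}
Sat(¬alarm ∨ safe) = {q1, q2, q3}
AG (¬alarm ∨ safe): greatest fixpoint, start Z0 = {q1, q2, q3}, keep only states in Sat with every successor in Z. Already a fixed point.
Sat(AG (¬alarm ∨ safe)) = {q1, q2, q3}
|Sat(AG (¬alarm ∨ safe))| = |{q1, q2, q3}| = 3.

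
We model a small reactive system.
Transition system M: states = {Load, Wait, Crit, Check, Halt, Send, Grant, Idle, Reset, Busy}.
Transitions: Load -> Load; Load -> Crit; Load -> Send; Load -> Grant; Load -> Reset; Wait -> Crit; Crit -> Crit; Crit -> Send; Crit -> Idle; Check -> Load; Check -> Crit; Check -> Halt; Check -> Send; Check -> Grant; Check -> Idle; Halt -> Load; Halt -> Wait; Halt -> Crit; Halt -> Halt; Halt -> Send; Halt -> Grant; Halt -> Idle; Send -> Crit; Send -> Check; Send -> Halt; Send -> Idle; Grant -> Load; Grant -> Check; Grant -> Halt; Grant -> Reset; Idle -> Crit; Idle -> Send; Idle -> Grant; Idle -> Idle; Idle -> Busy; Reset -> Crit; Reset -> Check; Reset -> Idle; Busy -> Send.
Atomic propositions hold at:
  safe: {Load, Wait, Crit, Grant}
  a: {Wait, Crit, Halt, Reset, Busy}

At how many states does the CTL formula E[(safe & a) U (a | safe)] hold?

7

Sat(safe & a) = {Wait, Crit}
Sat(a | safe) = {Load, Wait, Crit, Halt, Grant, Reset, Busy}
E[(safe & a) U (a | safe)]: least fixpoint, start Z0 = Sat((a | safe)) = {Load, Wait, Crit, Halt, Grant, Reset, Busy}, add states in Sat(safe & a) with some successor in Z. Already a fixed point.
Sat(E[(safe & a) U (a | safe)]) = {Load, Wait, Crit, Halt, Grant, Reset, Busy}
|Sat(E[(safe & a) U (a | safe)])| = |{Load, Wait, Crit, Halt, Grant, Reset, Busy}| = 7.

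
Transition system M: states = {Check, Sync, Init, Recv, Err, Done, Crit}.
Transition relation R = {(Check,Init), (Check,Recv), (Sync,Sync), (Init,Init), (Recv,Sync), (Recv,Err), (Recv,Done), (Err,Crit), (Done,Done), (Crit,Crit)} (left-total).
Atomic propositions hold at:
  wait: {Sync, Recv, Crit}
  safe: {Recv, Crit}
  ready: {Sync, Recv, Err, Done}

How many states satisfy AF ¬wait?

4

Sat(¬wait) = {Check, Init, Err, Done}
AF ¬wait: least fixpoint, start Z0 = {Check, Init, Err, Done}, add states with every successor in Z. Already a fixed point.
Sat(AF ¬wait) = {Check, Init, Err, Done}
|Sat(AF ¬wait)| = |{Check, Init, Err, Done}| = 4.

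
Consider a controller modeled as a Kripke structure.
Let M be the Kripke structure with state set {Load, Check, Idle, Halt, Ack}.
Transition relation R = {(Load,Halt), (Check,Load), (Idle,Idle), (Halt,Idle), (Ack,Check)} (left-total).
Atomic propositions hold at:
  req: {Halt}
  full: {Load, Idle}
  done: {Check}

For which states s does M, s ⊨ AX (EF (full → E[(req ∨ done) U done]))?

Sat(req ∨ done) = {Check, Halt}
E[(req ∨ done) U done]: least fixpoint, start Z0 = Sat(done) = {Check}, add states in Sat(req ∨ done) with some successor in Z. Already a fixed point.
Sat(E[(req ∨ done) U done]) = {Check}
Sat(full → E[(req ∨ done) U done]) = {Check, Halt, Ack}
EF (full → E[(req ∨ done) U done]): least fixpoint, start Z0 = {Check, Halt, Ack}, add states with some successor in Z. Z1 = {Load, Check, Halt, Ack}; fixed.
Sat(EF (full → E[(req ∨ done) U done])) = {Load, Check, Halt, Ack}
Sat(AX (EF (full → E[(req ∨ done) U done]))) = {s : every successor in {Load, Check, Halt, Ack}} = {Load, Check, Ack}

{Load, Check, Ack}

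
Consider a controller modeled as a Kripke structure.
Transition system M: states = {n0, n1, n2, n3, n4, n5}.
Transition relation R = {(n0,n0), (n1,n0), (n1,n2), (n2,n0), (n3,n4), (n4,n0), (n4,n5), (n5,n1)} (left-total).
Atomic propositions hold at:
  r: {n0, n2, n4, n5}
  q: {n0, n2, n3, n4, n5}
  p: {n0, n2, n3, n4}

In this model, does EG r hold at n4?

Yes

EG r: greatest fixpoint, start Z0 = {n0, n2, n4, n5}, keep only states in Sat with some successor in Z. Z1 = {n0, n2, n4}; fixed.
Sat(EG r) = {n0, n2, n4}
n4 ∈ Sat(EG r) = {n0, n2, n4}, so the formula holds at n4.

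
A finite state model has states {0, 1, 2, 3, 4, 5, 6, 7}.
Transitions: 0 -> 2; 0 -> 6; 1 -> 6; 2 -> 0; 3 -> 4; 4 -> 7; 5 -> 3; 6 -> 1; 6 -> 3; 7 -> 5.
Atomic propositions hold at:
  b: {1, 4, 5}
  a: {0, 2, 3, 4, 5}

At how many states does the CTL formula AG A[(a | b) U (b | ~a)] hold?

6

Sat(a | b) = {0, 1, 2, 3, 4, 5}
Sat(~a) = {1, 6, 7}
Sat(b | ~a) = {1, 4, 5, 6, 7}
A[(a | b) U (b | ~a)]: least fixpoint, start Z0 = Sat((b | ~a)) = {1, 4, 5, 6, 7}, add states in Sat(a | b) with every successor in Z. Z1 = {1, 3, 4, 5, 6, 7}; fixed.
Sat(A[(a | b) U (b | ~a)]) = {1, 3, 4, 5, 6, 7}
AG A[(a | b) U (b | ~a)]: greatest fixpoint, start Z0 = {1, 3, 4, 5, 6, 7}, keep only states in Sat with every successor in Z. Already a fixed point.
Sat(AG A[(a | b) U (b | ~a)]) = {1, 3, 4, 5, 6, 7}
|Sat(AG A[(a | b) U (b | ~a)])| = |{1, 3, 4, 5, 6, 7}| = 6.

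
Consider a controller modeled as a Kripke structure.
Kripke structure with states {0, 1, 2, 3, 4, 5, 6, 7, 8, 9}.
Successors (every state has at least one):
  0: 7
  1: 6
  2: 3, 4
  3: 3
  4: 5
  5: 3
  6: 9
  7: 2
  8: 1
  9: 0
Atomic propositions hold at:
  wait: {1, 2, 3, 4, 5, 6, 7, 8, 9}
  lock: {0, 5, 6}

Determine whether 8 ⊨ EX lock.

No

Sat(EX lock) = {s : some successor in {0, 5, 6}} = {1, 4, 9}
8 ∉ Sat(EX lock) = {1, 4, 9}, so the formula does not hold at 8.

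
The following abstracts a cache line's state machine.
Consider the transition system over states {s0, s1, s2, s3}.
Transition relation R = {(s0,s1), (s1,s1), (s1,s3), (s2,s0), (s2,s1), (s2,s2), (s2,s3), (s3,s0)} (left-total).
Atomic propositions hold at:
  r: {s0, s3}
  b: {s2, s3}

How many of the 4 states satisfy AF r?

AF r: least fixpoint, start Z0 = {s0, s3}, add states with every successor in Z. Already a fixed point.
Sat(AF r) = {s0, s3}
|Sat(AF r)| = |{s0, s3}| = 2.

2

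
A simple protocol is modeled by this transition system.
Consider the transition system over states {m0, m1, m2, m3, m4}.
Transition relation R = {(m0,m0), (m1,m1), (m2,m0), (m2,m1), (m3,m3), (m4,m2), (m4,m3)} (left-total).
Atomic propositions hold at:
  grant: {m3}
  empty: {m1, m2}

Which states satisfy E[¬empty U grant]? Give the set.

{m3, m4}

Sat(¬empty) = {m0, m3, m4}
E[¬empty U grant]: least fixpoint, start Z0 = Sat(grant) = {m3}, add states in Sat(¬empty) with some successor in Z. Z1 = {m3, m4}; fixed.
Sat(E[¬empty U grant]) = {m3, m4}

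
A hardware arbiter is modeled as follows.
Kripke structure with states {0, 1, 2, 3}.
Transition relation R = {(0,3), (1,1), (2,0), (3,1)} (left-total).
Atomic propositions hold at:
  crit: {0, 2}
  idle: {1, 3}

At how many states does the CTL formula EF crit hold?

2

EF crit: least fixpoint, start Z0 = {0, 2}, add states with some successor in Z. Already a fixed point.
Sat(EF crit) = {0, 2}
|Sat(EF crit)| = |{0, 2}| = 2.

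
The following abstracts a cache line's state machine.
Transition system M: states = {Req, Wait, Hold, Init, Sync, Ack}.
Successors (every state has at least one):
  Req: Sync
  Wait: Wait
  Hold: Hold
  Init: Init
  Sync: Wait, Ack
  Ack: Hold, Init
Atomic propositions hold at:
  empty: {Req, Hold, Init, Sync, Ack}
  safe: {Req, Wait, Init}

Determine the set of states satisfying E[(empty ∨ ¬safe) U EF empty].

{Req, Hold, Init, Sync, Ack}

Sat(¬safe) = {Hold, Sync, Ack}
Sat(empty ∨ ¬safe) = {Req, Hold, Init, Sync, Ack}
EF empty: least fixpoint, start Z0 = {Req, Hold, Init, Sync, Ack}, add states with some successor in Z. Already a fixed point.
Sat(EF empty) = {Req, Hold, Init, Sync, Ack}
E[(empty ∨ ¬safe) U EF empty]: least fixpoint, start Z0 = Sat(EF empty) = {Req, Hold, Init, Sync, Ack}, add states in Sat(empty ∨ ¬safe) with some successor in Z. Already a fixed point.
Sat(E[(empty ∨ ¬safe) U EF empty]) = {Req, Hold, Init, Sync, Ack}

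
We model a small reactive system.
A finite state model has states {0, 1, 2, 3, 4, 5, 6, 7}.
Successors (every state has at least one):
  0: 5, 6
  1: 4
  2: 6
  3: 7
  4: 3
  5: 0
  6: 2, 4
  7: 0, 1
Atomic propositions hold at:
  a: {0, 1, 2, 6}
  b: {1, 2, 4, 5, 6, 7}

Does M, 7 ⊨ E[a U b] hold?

E[a U b]: least fixpoint, start Z0 = Sat(b) = {1, 2, 4, 5, 6, 7}, add states in Sat(a) with some successor in Z. Z1 = {0, 1, 2, 4, 5, 6, 7}; fixed.
Sat(E[a U b]) = {0, 1, 2, 4, 5, 6, 7}
7 ∈ Sat(E[a U b]) = {0, 1, 2, 4, 5, 6, 7}, so the formula holds at 7.

Yes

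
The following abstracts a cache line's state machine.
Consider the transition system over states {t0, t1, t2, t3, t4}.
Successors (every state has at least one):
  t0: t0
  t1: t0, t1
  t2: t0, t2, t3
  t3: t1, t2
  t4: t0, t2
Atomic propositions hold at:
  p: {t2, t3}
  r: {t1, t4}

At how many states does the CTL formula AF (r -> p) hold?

Sat(r -> p) = {t0, t2, t3}
AF (r -> p): least fixpoint, start Z0 = {t0, t2, t3}, add states with every successor in Z. Z1 = {t0, t2, t3, t4}; fixed.
Sat(AF (r -> p)) = {t0, t2, t3, t4}
|Sat(AF (r -> p))| = |{t0, t2, t3, t4}| = 4.

4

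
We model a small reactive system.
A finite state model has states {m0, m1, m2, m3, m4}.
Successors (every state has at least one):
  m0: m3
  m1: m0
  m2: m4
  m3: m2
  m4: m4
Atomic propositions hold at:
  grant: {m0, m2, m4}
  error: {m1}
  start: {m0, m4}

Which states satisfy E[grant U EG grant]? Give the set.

EG grant: greatest fixpoint, start Z0 = {m0, m2, m4}, keep only states in Sat with some successor in Z. Z1 = {m2, m4}; fixed.
Sat(EG grant) = {m2, m4}
E[grant U EG grant]: least fixpoint, start Z0 = Sat(EG grant) = {m2, m4}, add states in Sat(grant) with some successor in Z. Already a fixed point.
Sat(E[grant U EG grant]) = {m2, m4}

{m2, m4}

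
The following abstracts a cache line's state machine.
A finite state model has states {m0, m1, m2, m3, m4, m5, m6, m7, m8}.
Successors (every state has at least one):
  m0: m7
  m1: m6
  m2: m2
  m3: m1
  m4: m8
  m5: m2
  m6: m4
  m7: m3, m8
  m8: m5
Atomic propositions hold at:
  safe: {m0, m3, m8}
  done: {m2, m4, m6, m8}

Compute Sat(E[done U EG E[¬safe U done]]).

{m1, m2, m4, m5, m6, m7, m8}

Sat(¬safe) = {m1, m2, m4, m5, m6, m7}
E[¬safe U done]: least fixpoint, start Z0 = Sat(done) = {m2, m4, m6, m8}, add states in Sat(¬safe) with some successor in Z. Z1 = {m1, m2, m4, m5, m6, m7, m8}; fixed.
Sat(E[¬safe U done]) = {m1, m2, m4, m5, m6, m7, m8}
EG E[¬safe U done]: greatest fixpoint, start Z0 = {m1, m2, m4, m5, m6, m7, m8}, keep only states in Sat with some successor in Z. Already a fixed point.
Sat(EG E[¬safe U done]) = {m1, m2, m4, m5, m6, m7, m8}
E[done U EG E[¬safe U done]]: least fixpoint, start Z0 = Sat(EG E[¬safe U done]) = {m1, m2, m4, m5, m6, m7, m8}, add states in Sat(done) with some successor in Z. Already a fixed point.
Sat(E[done U EG E[¬safe U done]]) = {m1, m2, m4, m5, m6, m7, m8}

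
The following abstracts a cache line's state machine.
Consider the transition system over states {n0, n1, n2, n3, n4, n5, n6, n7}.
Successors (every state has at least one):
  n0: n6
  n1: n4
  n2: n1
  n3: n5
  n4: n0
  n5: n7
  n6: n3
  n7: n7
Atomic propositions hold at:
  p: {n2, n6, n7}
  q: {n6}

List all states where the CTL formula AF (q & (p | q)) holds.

Sat(p | q) = {n2, n6, n7}
Sat(q & (p | q)) = {n6}
AF (q & (p | q)): least fixpoint, start Z0 = {n6}, add states with every successor in Z. Z1 = {n0, n6}; Z2 = {n0, n4, n6}; Z3 = {n0, n1, n4, n6}; Z4 = {n0, n1, n2, n4, n6}; fixed.
Sat(AF (q & (p | q))) = {n0, n1, n2, n4, n6}

{n0, n1, n2, n4, n6}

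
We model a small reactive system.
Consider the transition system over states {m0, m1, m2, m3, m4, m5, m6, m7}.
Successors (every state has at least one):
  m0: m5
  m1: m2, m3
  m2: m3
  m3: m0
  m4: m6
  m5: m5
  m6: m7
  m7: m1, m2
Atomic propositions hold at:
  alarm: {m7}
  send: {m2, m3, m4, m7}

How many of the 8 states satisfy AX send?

3

Sat(AX send) = {s : every successor in {m2, m3, m4, m7}} = {m1, m2, m6}
|Sat(AX send)| = |{m1, m2, m6}| = 3.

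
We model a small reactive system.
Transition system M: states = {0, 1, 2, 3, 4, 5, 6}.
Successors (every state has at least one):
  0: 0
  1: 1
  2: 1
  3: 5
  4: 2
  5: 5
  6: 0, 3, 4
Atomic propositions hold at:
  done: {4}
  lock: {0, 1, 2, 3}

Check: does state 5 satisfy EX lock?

Sat(EX lock) = {s : some successor in {0, 1, 2, 3}} = {0, 1, 2, 4, 6}
5 ∉ Sat(EX lock) = {0, 1, 2, 4, 6}, so the formula does not hold at 5.

No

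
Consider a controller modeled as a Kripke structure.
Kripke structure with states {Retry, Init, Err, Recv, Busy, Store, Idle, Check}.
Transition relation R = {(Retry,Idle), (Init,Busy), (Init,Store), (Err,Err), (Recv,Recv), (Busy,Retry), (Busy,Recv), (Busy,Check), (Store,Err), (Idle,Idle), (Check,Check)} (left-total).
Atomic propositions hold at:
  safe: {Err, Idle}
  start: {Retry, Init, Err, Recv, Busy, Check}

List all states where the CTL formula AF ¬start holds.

Sat(¬start) = {Store, Idle}
AF ¬start: least fixpoint, start Z0 = {Store, Idle}, add states with every successor in Z. Z1 = {Retry, Store, Idle}; fixed.
Sat(AF ¬start) = {Retry, Store, Idle}

{Retry, Store, Idle}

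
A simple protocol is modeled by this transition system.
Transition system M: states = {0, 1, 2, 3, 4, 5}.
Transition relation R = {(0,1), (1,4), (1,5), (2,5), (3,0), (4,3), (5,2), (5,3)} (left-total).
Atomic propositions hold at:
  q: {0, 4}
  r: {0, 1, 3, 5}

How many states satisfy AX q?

1

Sat(AX q) = {s : every successor in {0, 4}} = {3}
|Sat(AX q)| = |{3}| = 1.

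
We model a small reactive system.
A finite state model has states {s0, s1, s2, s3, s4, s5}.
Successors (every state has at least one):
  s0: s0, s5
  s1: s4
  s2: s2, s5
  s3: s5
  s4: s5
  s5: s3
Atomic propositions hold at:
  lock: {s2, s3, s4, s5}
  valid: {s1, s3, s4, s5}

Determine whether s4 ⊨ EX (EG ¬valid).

No

Sat(¬valid) = {s0, s2}
EG ¬valid: greatest fixpoint, start Z0 = {s0, s2}, keep only states in Sat with some successor in Z. Already a fixed point.
Sat(EG ¬valid) = {s0, s2}
Sat(EX (EG ¬valid)) = {s : some successor in {s0, s2}} = {s0, s2}
s4 ∉ Sat(EX (EG ¬valid)) = {s0, s2}, so the formula does not hold at s4.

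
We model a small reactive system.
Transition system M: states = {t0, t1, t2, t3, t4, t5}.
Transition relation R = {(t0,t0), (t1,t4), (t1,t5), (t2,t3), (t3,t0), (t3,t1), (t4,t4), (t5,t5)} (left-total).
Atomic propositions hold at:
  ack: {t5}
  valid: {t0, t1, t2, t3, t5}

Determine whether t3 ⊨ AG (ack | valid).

Sat(ack | valid) = {t0, t1, t2, t3, t5}
AG (ack | valid): greatest fixpoint, start Z0 = {t0, t1, t2, t3, t5}, keep only states in Sat with every successor in Z. Z1 = {t0, t2, t3, t5}; Z2 = {t0, t2, t5}; Z3 = {t0, t5}; fixed.
Sat(AG (ack | valid)) = {t0, t5}
t3 ∉ Sat(AG (ack | valid)) = {t0, t5}, so the formula does not hold at t3.

No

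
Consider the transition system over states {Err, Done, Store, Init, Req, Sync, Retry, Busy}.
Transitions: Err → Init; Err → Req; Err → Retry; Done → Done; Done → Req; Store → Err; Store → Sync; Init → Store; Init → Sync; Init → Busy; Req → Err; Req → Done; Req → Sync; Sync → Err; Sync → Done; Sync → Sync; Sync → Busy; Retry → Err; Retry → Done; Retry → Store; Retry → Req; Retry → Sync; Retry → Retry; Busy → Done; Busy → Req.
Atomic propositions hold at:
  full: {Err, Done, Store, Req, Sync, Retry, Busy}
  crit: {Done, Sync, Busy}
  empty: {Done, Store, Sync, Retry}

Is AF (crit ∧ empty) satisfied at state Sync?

Yes

Sat(crit ∧ empty) = {Done, Sync}
AF (crit ∧ empty): least fixpoint, start Z0 = {Done, Sync}, add states with every successor in Z. Already a fixed point.
Sat(AF (crit ∧ empty)) = {Done, Sync}
Sync ∈ Sat(AF (crit ∧ empty)) = {Done, Sync}, so the formula holds at Sync.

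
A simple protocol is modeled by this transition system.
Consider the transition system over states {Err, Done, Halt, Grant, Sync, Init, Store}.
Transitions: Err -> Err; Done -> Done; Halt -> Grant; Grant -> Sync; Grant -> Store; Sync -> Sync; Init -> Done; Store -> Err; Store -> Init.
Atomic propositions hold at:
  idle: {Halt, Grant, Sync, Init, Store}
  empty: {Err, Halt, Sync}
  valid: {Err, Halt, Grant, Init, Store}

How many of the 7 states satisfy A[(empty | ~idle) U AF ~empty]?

Sat(~idle) = {Err, Done}
Sat(empty | ~idle) = {Err, Done, Halt, Sync}
Sat(~empty) = {Done, Grant, Init, Store}
AF ~empty: least fixpoint, start Z0 = {Done, Grant, Init, Store}, add states with every successor in Z. Z1 = {Done, Halt, Grant, Init, Store}; fixed.
Sat(AF ~empty) = {Done, Halt, Grant, Init, Store}
A[(empty | ~idle) U AF ~empty]: least fixpoint, start Z0 = Sat(AF ~empty) = {Done, Halt, Grant, Init, Store}, add states in Sat(empty | ~idle) with every successor in Z. Already a fixed point.
Sat(A[(empty | ~idle) U AF ~empty]) = {Done, Halt, Grant, Init, Store}
|Sat(A[(empty | ~idle) U AF ~empty])| = |{Done, Halt, Grant, Init, Store}| = 5.

5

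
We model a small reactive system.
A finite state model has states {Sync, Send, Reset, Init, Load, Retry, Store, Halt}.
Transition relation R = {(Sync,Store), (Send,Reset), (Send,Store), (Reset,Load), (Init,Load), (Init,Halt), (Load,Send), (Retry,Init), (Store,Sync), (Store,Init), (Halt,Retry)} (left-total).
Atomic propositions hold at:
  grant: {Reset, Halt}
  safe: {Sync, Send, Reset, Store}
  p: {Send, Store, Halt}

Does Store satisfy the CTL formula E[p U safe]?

Yes

E[p U safe]: least fixpoint, start Z0 = Sat(safe) = {Sync, Send, Reset, Store}, add states in Sat(p) with some successor in Z. Already a fixed point.
Sat(E[p U safe]) = {Sync, Send, Reset, Store}
Store ∈ Sat(E[p U safe]) = {Sync, Send, Reset, Store}, so the formula holds at Store.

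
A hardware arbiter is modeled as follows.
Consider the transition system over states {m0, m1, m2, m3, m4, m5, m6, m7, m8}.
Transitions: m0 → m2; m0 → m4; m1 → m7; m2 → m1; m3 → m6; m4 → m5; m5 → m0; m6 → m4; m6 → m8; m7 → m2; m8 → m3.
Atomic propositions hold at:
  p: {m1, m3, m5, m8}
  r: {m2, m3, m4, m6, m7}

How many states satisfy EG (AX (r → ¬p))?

Sat(¬p) = {m0, m2, m4, m6, m7}
Sat(r → ¬p) = {m0, m1, m2, m4, m5, m6, m7, m8}
Sat(AX (r → ¬p)) = {s : every successor in {m0, m1, m2, m4, m5, m6, m7, m8}} = {m0, m1, m2, m3, m4, m5, m6, m7}
EG (AX (r → ¬p)): greatest fixpoint, start Z0 = {m0, m1, m2, m3, m4, m5, m6, m7}, keep only states in Sat with some successor in Z. Already a fixed point.
Sat(EG (AX (r → ¬p))) = {m0, m1, m2, m3, m4, m5, m6, m7}
|Sat(EG (AX (r → ¬p)))| = |{m0, m1, m2, m3, m4, m5, m6, m7}| = 8.

8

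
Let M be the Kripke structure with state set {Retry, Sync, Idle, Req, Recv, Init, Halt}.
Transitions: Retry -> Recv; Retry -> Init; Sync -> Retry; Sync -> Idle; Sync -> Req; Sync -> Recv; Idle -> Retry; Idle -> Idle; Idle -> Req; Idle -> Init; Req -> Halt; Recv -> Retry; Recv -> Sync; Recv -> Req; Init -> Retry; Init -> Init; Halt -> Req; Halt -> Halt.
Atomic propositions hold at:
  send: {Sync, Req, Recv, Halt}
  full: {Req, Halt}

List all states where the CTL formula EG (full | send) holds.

Sat(full | send) = {Sync, Req, Recv, Halt}
EG (full | send): greatest fixpoint, start Z0 = {Sync, Req, Recv, Halt}, keep only states in Sat with some successor in Z. Already a fixed point.
Sat(EG (full | send)) = {Sync, Req, Recv, Halt}

{Sync, Req, Recv, Halt}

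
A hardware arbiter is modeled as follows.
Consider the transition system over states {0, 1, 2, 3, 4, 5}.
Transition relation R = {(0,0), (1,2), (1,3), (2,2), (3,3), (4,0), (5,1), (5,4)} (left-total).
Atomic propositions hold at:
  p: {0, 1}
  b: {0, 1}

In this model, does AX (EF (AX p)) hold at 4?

Yes

Sat(AX p) = {s : every successor in {0, 1}} = {0, 4}
EF (AX p): least fixpoint, start Z0 = {0, 4}, add states with some successor in Z. Z1 = {0, 4, 5}; fixed.
Sat(EF (AX p)) = {0, 4, 5}
Sat(AX (EF (AX p))) = {s : every successor in {0, 4, 5}} = {0, 4}
4 ∈ Sat(AX (EF (AX p))) = {0, 4}, so the formula holds at 4.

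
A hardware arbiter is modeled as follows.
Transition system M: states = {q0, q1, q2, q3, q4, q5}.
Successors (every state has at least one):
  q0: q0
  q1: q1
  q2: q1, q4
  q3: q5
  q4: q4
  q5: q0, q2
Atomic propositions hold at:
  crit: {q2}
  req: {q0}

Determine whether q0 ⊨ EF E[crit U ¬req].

Sat(¬req) = {q1, q2, q3, q4, q5}
E[crit U ¬req]: least fixpoint, start Z0 = Sat(¬req) = {q1, q2, q3, q4, q5}, add states in Sat(crit) with some successor in Z. Already a fixed point.
Sat(E[crit U ¬req]) = {q1, q2, q3, q4, q5}
EF E[crit U ¬req]: least fixpoint, start Z0 = {q1, q2, q3, q4, q5}, add states with some successor in Z. Already a fixed point.
Sat(EF E[crit U ¬req]) = {q1, q2, q3, q4, q5}
q0 ∉ Sat(EF E[crit U ¬req]) = {q1, q2, q3, q4, q5}, so the formula does not hold at q0.

No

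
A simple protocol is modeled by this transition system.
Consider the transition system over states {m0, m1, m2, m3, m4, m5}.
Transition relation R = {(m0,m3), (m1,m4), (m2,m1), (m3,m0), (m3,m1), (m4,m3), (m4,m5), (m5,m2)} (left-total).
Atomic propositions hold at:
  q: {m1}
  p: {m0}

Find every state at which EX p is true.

{m3}

Sat(EX p) = {s : some successor in {m0}} = {m3}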